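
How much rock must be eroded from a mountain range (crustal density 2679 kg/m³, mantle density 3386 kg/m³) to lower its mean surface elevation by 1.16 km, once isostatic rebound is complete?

5.56 km

Net drop Δ = e − u = e − e ρ_c/ρ_m = e (ρ_m − ρ_c)/ρ_m.
e = Δ ρ_m/(ρ_m − ρ_c) = 1.16 km × 3386/707 = 5.56 km.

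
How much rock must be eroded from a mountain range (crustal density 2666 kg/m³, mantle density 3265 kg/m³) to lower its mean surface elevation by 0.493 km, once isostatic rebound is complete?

2.69 km

Net drop Δ = e − u = e − e ρ_c/ρ_m = e (ρ_m − ρ_c)/ρ_m.
e = Δ ρ_m/(ρ_m − ρ_c) = 0.493 km × 3265/599 = 2.69 km.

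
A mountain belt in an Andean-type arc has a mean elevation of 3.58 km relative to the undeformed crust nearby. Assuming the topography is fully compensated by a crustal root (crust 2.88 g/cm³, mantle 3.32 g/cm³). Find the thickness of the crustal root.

23.4 km

Isostatic balance requires: the weight of the topography is balanced by the buoyancy of the root, ρ_c h = (ρ_m − ρ_c) r.
r = h · ρ_c / (ρ_m − ρ_c) = 3.58 km × 2.88 / (3.32 − 2.88) = 23.4 km.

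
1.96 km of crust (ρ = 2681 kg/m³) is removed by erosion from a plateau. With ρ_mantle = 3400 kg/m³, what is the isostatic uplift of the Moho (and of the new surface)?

1.55 km

Unloading: uplift u = e ρ_c/ρ_m = 1.96 km × 2681/3400 = 1.55 km.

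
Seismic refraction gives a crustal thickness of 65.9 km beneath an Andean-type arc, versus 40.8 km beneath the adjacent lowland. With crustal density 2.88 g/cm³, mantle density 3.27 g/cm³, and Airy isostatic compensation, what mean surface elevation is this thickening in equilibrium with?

2.99 km

Excess crust Δ = 65.9 km − 40.8 km = 25.1 km, split between elevation h and root r with h + r = Δ.
Airy balance ρ_c h = (ρ_m − ρ_c) r gives r = h ρ_c/(ρ_m − ρ_c), so h (1 + ρ_c/(ρ_m − ρ_c)) = Δ, i.e. h = Δ (ρ_m − ρ_c)/ρ_m.
h = 25.1 km × 0.39/3.27 = 2.99 km.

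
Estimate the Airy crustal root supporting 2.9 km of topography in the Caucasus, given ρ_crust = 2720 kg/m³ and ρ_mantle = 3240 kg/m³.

Equating mass per unit area of the two columns: the weight of the topography is balanced by the buoyancy of the root, ρ_c h = (ρ_m − ρ_c) r.
r = h · ρ_c / (ρ_m − ρ_c) = 2.9 km × 2720 / (3240 − 2720) = 15.2 km.

15.2 km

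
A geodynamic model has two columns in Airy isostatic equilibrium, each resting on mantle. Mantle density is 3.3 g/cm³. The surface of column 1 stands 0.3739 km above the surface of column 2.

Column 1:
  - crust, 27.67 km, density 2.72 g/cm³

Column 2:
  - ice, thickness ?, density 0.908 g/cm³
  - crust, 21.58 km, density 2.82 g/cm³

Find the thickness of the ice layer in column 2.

1.86 km

Take the compensation level at the base of the deeper column (depth z_c below the surface of column 1) and equate Σ ρ_i t_i down to z_c; mantle fills any gap and the z_c terms cancel.
Column 1: 27.67×2.72 + (z_c − 27.67)×3.3
Column 2: 0.3739×0 + x×0.908 + 21.58×2.82 + (z_c − 0.3739 − 21.58 − x)×3.3
The z_c×3.3 term appears on both sides and cancels. Collect the known terms of each column as K = Σ(ρt)_known − 3.3 × (depth of known layers): K_1 = 75.2624 − 3.3×27.67 = −16.0486; K_2 = 60.8556 − 3.3×(0.3739 + 21.58) = −11.59227.
Balance: K_1 = K_2 − x×(3.3 − 0.908), so x = (K_2 − K_1)/(3.3 − 0.908) = 4.45633/2.392 = 1.86 km.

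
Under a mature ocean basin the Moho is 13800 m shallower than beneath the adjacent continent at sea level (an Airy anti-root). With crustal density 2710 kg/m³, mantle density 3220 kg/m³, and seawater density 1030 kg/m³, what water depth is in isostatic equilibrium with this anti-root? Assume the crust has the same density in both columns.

4190 m

Replacing a thickness d of crust by seawater at the top must be balanced by replacing crust with mantle at the base: d (ρ_c − ρ_w) = a (ρ_m − ρ_c).
d = a (ρ_m − ρ_c)/(ρ_c − ρ_w) = 13800 m × 510/1680 = 4190 m.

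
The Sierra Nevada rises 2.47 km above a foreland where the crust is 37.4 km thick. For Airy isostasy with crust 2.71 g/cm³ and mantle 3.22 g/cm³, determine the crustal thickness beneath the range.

Root depth r = h ρ_c / (ρ_m − ρ_c) = 2.47 km × 2.71 / 0.51 = 13.12 km.
Total thickness = T + h + r = 37.4 km + 2.47 km + 13.12 km = 53 km.

53 km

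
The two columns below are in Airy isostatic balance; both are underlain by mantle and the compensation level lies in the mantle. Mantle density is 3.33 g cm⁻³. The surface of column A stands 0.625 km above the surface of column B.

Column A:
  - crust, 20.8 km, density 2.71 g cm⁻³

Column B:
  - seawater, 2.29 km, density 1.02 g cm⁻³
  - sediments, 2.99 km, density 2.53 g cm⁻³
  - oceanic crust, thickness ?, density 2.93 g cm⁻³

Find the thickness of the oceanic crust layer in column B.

Take the compensation level at the base of the deeper column (depth z_c below the surface of column A) and equate Σ ρ_i t_i down to z_c; mantle fills any gap and the z_c terms cancel.
Column A: 20.8×2.71 + (z_c − 20.8)×3.33
Column B: 0.625×0 + 2.29×1.02 + 2.99×2.53 + x×2.93 + (z_c − 0.625 − 5.28 − x)×3.33
The z_c×3.33 term appears on both sides and cancels. Collect the known terms of each column as K = Σ(ρt)_known − 3.33 × (depth of known layers): K_A = 56.368 − 3.33×20.8 = −12.896; K_B = 9.9005 − 3.33×(0.625 + 5.28) = −9.76315.
Balance: K_A = K_B − x×(3.33 − 2.93), so x = (K_B − K_A)/(3.33 − 2.93) = 3.13285/0.4 = 7.83 km.

7.83 km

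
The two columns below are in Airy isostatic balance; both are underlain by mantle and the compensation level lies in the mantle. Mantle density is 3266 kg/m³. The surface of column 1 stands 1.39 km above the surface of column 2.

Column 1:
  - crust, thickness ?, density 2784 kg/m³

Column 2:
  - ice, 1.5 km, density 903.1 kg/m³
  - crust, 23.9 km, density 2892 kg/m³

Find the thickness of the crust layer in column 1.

35.3 km

Take the compensation level at the base of the deeper column (depth z_c below the surface of column 1) and equate Σ ρ_i t_i down to z_c; mantle fills any gap and the z_c terms cancel.
Column 1: x×2784 + (z_c − 0 − x)×3266
Column 2: 1.39×0 + 1.5×903.1 + 23.9×2892 + (z_c − 1.39 − 25.4)×3266
The z_c×3266 term appears on both sides and cancels. Collect the known terms of each column as K = Σ(ρt)_known − 3266 × (depth of known layers): K_1 = 0 − 3266×0 = 0; K_2 = 70473.45 − 3266×(1.39 + 25.4) = −17022.69.
Balance: K_1 − x×(3266 − 2784) = K_2, so x = (K_1 − K_2)/(3266 − 2784) = 17022.7/482 = 35.3 km.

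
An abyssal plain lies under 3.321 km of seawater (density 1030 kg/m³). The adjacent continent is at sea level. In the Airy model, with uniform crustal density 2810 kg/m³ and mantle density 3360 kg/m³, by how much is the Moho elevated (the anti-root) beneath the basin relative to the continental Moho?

In Airy isostatic equilibrium: replacing crust with seawater at the top is compensated by replacing crust with mantle at the base: d (ρ_c − ρ_w) = a (ρ_m − ρ_c).
a = d (ρ_c − ρ_w)/(ρ_m − ρ_c) = 3.321 km × 1780/550 = 10.7 km.

10.7 km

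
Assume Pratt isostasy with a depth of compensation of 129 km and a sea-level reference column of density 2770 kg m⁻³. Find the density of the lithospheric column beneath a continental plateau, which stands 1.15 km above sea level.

2750 kg m⁻³

Pratt balance: ρ_ref D = ρ (D + h).
ρ = ρ_ref D/(D + h) = 2770 × 129 km/(129 km + 1.15 km) = 2750 kg m⁻³.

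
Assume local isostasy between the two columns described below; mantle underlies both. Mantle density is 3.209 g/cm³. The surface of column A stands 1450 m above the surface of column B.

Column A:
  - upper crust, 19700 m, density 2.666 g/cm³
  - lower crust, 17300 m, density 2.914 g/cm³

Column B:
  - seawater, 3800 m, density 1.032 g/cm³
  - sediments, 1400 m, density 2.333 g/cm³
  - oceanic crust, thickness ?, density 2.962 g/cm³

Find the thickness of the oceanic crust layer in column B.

Take the compensation level at the base of the deeper column (depth z_c below the surface of column A) and equate Σ ρ_i t_i down to z_c; mantle fills any gap and the z_c terms cancel.
Column A: 19700×2.666 + 17300×2.914 + (z_c − 37000)×3.209
Column B: 1450×0 + 3800×1.032 + 1400×2.333 + x×2.962 + (z_c − 1450 − 5200 − x)×3.209
The z_c×3.209 term appears on both sides and cancels. Collect the known terms of each column as K = Σ(ρt)_known − 3.209 × (depth of known layers): K_A = 102932.4 − 3.209×37000 = −15800.6; K_B = 7187.8 − 3.209×(1450 + 5200) = −14152.05.
Balance: K_A = K_B − x×(3.209 − 2.962), so x = (K_B − K_A)/(3.209 − 2.962) = 1648.55/0.247 = 6670 m.

6670 m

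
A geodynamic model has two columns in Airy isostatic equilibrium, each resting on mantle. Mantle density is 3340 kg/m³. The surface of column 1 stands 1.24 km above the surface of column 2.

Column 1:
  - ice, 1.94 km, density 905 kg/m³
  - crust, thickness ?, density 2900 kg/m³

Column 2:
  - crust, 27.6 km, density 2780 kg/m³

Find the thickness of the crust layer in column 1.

Take the compensation level at the base of the deeper column (depth z_c below the surface of column 1) and equate Σ ρ_i t_i down to z_c; mantle fills any gap and the z_c terms cancel.
Column 1: 1.94×905 + x×2900 + (z_c − 1.94 − x)×3340
Column 2: 1.24×0 + 27.6×2780 + (z_c − 1.24 − 27.6)×3340
The z_c×3340 term appears on both sides and cancels. Collect the known terms of each column as K = Σ(ρt)_known − 3340 × (depth of known layers): K_1 = 1755.7 − 3340×1.94 = −4723.9; K_2 = 76728 − 3340×(1.24 + 27.6) = −19597.6.
Balance: K_1 − x×(3340 − 2900) = K_2, so x = (K_1 − K_2)/(3340 − 2900) = 14873.7/440 = 33.8 km.

33.8 km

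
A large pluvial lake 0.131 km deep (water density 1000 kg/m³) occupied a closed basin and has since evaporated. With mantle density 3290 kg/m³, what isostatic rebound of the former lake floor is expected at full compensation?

0.0398 km

u = d ρ_w/ρ_m = 0.131 km × 1000/3290 = 0.0398 km.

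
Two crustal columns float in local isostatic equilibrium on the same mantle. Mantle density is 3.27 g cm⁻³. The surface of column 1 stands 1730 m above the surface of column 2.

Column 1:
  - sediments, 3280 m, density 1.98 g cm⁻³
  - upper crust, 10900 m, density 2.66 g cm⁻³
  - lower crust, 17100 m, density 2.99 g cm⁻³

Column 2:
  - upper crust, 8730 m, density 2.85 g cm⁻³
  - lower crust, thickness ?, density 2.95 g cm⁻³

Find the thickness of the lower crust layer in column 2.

19800 m

Take the compensation level at the base of the deeper column (depth z_c below the surface of column 1) and equate Σ ρ_i t_i down to z_c; mantle fills any gap and the z_c terms cancel.
Column 1: 3280×1.98 + 10900×2.66 + 17100×2.99 + (z_c − 31280)×3.27
Column 2: 1730×0 + 8730×2.85 + x×2.95 + (z_c − 1730 − 8730 − x)×3.27
The z_c×3.27 term appears on both sides and cancels. Collect the known terms of each column as K = Σ(ρt)_known − 3.27 × (depth of known layers): K_1 = 86617.4 − 3.27×31280 = −15668.2; K_2 = 24880.5 − 3.27×(1730 + 8730) = −9323.7.
Balance: K_1 = K_2 − x×(3.27 − 2.95), so x = (K_2 − K_1)/(3.27 − 2.95) = 6344.5/0.32 = 19800 m.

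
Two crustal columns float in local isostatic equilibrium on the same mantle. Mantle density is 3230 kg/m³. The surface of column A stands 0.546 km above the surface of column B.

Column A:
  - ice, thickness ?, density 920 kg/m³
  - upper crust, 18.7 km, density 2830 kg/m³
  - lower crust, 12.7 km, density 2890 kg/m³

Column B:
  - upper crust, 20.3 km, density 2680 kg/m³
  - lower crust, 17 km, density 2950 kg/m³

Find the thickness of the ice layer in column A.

Take the compensation level at the base of the deeper column (depth z_c below the surface of column A) and equate Σ ρ_i t_i down to z_c; mantle fills any gap and the z_c terms cancel.
Column A: x×920 + 18.7×2830 + 12.7×2890 + (z_c − 31.4 − x)×3230
Column B: 0.546×0 + 20.3×2680 + 17×2950 + (z_c − 0.546 − 37.3)×3230
The z_c×3230 term appears on both sides and cancels. Collect the known terms of each column as K = Σ(ρt)_known − 3230 × (depth of known layers): K_A = 89624 − 3230×31.4 = −11798; K_B = 104554 − 3230×(0.546 + 37.3) = −17688.58.
Balance: K_A − x×(3230 − 920) = K_B, so x = (K_A − K_B)/(3230 − 920) = 5890.58/2310 = 2.55 km.

2.55 km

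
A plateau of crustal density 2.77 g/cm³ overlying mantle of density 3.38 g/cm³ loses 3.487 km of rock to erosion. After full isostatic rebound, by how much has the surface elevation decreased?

0.629 km

Rebound u = e ρ_c/ρ_m = 3.487 km × 2.77/3.38 = 2.858 km.
Net surface drop = e − u = 3.487 km − 2.858 km = e (ρ_m − ρ_c)/ρ_m = 0.629 km.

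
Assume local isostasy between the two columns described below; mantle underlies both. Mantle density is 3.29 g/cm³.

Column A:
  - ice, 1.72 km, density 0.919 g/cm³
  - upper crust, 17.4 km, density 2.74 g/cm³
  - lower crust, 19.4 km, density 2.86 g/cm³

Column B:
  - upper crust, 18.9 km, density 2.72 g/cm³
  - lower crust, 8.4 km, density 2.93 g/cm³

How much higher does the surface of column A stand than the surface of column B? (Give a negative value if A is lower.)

For any compensation level in the mantle, the mantle terms cancel and isostasy reduces to e = (Σt_A − Σt_B) − (Σ(ρt)_A − Σ(ρt)_B) / ρ_m.
Σt_A = 38.52 km; Σt_B = 27.3 km; Σ(ρt)_A = 104.74068; Σ(ρt)_B = 76.02 (in km·g/cm³).
e = (38.52 − 27.3) − (104.74068 − 76.02) / 3.29 = 2.49 km.

2.49 km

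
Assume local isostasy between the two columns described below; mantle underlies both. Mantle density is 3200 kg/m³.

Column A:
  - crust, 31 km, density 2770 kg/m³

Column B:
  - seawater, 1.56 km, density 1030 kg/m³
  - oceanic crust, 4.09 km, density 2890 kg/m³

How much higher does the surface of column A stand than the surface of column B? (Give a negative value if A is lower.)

2.71 km

For any compensation level in the mantle, the mantle terms cancel and isostasy reduces to e = (Σt_A − Σt_B) − (Σ(ρt)_A − Σ(ρt)_B) / ρ_m.
Σt_A = 31 km; Σt_B = 5.65 km; Σ(ρt)_A = 85870; Σ(ρt)_B = 13426.9 (in km·kg/m³).
e = (31 − 5.65) − (85870 − 13426.9) / 3200 = 2.71 km.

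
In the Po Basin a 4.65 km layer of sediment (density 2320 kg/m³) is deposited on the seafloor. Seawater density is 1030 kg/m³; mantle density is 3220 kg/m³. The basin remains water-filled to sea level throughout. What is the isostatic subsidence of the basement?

Submarine loading: the sediment displaces seawater, and the subsidence is in turn flooded, so s (ρ_m − ρ_w) = t (ρ_sed − ρ_w).
s = 4.65 km × (2320 − 1030) / (3220 − 1030) = 2.74 km.

2.74 km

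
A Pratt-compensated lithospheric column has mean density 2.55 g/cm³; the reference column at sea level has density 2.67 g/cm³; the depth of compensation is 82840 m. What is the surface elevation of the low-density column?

ρ_ref D = ρ (D + h) → h = D (ρ_ref − ρ)/ρ.
h = 82840 m × (2.67 − 2.55)/2.55 = 3900 m.

3900 m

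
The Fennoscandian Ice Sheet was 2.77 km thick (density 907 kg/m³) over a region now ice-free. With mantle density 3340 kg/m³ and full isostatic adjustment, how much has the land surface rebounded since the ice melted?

0.752 km

Removing the load lets mantle flow back in; uplift u satisfies ρ_ice t = ρ_m u.
u = t ρ_ice/ρ_m = 2.77 km × 907/3340 = 0.752 km.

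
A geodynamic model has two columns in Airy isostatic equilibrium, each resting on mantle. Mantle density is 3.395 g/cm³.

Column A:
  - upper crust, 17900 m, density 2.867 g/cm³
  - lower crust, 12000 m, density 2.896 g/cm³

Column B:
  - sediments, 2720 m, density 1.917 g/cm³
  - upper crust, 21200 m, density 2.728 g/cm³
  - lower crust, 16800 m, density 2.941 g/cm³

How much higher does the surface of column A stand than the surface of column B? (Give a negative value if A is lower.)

−3050 m

For any compensation level in the mantle, the mantle terms cancel and isostasy reduces to e = (Σt_A − Σt_B) − (Σ(ρt)_A − Σ(ρt)_B) / ρ_m.
Σt_A = 29900 m; Σt_B = 40720 m; Σ(ρt)_A = 86071.3; Σ(ρt)_B = 112456.64 (in m·g/cm³).
e = (29900 − 40720) − (86071.3 − 112456.64) / 3.395 = −3050 m.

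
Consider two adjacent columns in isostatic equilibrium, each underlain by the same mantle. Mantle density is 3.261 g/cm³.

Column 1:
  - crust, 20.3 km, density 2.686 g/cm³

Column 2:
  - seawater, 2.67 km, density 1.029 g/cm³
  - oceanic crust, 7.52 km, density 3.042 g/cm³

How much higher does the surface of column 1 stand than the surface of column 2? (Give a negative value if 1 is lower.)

1.25 km

For any compensation level in the mantle, the mantle terms cancel and isostasy reduces to e = (Σt_1 − Σt_2) − (Σ(ρt)_1 − Σ(ρt)_2) / ρ_m.
Σt_1 = 20.3 km; Σt_2 = 10.19 km; Σ(ρt)_1 = 54.5258; Σ(ρt)_2 = 25.62327 (in km·g/cm³).
e = (20.3 − 10.19) − (54.5258 − 25.62327) / 3.261 = 1.25 km.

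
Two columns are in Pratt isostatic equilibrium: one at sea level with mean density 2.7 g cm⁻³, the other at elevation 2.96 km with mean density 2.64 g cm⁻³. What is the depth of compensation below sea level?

ρ_ref D = ρ (D + h) → D (ρ_ref − ρ) = ρ h.
D = ρ h/(ρ_ref − ρ) = 2.64 × 2.96 km/(2.7 − 2.64) = 130 km.

130 km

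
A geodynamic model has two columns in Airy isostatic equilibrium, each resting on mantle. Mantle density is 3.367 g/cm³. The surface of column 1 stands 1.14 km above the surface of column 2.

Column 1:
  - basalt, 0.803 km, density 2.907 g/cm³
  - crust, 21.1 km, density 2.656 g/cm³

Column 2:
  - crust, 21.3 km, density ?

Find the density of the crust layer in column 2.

Take the compensation level at the base of the deeper column (depth z_c below the surface of column 1) and equate Σ ρ_i t_i down to z_c; mantle fills any gap and the z_c terms cancel.
Column 1: 0.803×2.907 + 21.1×2.656 + (z_c − 21.903)×3.367
Column 2: 1.14×0 + 21.3×ρ + (z_c − 1.14 − 21.3)×3.367
The z_c×3.367 term appears on both sides and cancels. Collect the known terms of each column as K = Σ(ρt)_known − 3.367 × (depth of known layers): K_1 = 58.375921 − 3.367×21.903 = −15.37148; K_2 = 0 − 3.367×(1.14 + 21.3) = −75.55548.
Balance: K_1 = K_2 + 21.3×ρ, so ρ = (K_1 − K_2)/21.3 = 60.184/21.3 = 2.83 g/cm³.

2.83 g/cm³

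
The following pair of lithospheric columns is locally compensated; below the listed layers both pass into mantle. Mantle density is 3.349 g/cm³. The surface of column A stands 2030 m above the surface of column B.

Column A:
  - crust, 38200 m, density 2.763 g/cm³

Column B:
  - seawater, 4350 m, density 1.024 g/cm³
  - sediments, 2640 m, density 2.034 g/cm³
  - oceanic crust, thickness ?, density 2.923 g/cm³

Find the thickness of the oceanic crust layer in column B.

4700 m

Take the compensation level at the base of the deeper column (depth z_c below the surface of column A) and equate Σ ρ_i t_i down to z_c; mantle fills any gap and the z_c terms cancel.
Column A: 38200×2.763 + (z_c − 38200)×3.349
Column B: 2030×0 + 4350×1.024 + 2640×2.034 + x×2.923 + (z_c − 2030 − 6990 − x)×3.349
The z_c×3.349 term appears on both sides and cancels. Collect the known terms of each column as K = Σ(ρt)_known − 3.349 × (depth of known layers): K_A = 105546.6 − 3.349×38200 = −22385.2; K_B = 9824.16 − 3.349×(2030 + 6990) = −20383.82.
Balance: K_A = K_B − x×(3.349 − 2.923), so x = (K_B − K_A)/(3.349 − 2.923) = 2001.38/0.426 = 4700 m.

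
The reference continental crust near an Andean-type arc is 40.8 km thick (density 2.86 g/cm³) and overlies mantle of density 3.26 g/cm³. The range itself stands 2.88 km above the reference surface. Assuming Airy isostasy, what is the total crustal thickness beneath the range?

64.3 km

Root depth r = h ρ_c / (ρ_m − ρ_c) = 2.88 km × 2.86 / 0.4 = 20.59 km.
Total thickness = T + h + r = 40.8 km + 2.88 km + 20.59 km = 64.3 km.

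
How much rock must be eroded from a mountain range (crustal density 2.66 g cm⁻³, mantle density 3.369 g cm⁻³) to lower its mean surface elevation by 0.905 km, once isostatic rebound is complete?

Net drop Δ = e − u = e − e ρ_c/ρ_m = e (ρ_m − ρ_c)/ρ_m.
e = Δ ρ_m/(ρ_m − ρ_c) = 0.905 km × 3.369/0.709 = 4.3 km.

4.3 km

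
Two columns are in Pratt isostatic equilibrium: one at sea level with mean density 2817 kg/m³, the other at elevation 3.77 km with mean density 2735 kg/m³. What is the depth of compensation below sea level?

126 km

ρ_ref D = ρ (D + h) → D (ρ_ref − ρ) = ρ h.
D = ρ h/(ρ_ref − ρ) = 2735 × 3.77 km/(2817 − 2735) = 126 km.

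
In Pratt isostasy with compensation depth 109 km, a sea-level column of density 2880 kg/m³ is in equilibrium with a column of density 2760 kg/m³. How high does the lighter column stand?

ρ_ref D = ρ (D + h) → h = D (ρ_ref − ρ)/ρ.
h = 109 km × (2880 − 2760)/2760 = 4.74 km.

4.74 km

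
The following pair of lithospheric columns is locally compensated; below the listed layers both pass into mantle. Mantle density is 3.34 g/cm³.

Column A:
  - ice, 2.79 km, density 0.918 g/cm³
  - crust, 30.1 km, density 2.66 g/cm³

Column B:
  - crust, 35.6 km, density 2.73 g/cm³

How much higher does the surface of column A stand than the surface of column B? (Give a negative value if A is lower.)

1.65 km

For any compensation level in the mantle, the mantle terms cancel and isostasy reduces to e = (Σt_A − Σt_B) − (Σ(ρt)_A − Σ(ρt)_B) / ρ_m.
Σt_A = 32.89 km; Σt_B = 35.6 km; Σ(ρt)_A = 82.62722; Σ(ρt)_B = 97.188 (in km·g/cm³).
e = (32.89 − 35.6) − (82.62722 − 97.188) / 3.34 = 1.65 km.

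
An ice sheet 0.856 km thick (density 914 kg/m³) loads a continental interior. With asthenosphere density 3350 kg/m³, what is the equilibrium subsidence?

For local isostatic compensation: the ice load ρ_ice t is balanced by mantle displaced below, ρ_m s.
s = t ρ_ice / ρ_m = 0.856 km × 914/3350 = 0.234 km.

0.234 km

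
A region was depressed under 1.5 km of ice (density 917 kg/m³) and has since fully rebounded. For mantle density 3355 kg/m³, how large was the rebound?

0.41 km

Removing the load lets mantle flow back in; uplift u satisfies ρ_ice t = ρ_m u.
u = t ρ_ice/ρ_m = 1.5 km × 917/3355 = 0.41 km.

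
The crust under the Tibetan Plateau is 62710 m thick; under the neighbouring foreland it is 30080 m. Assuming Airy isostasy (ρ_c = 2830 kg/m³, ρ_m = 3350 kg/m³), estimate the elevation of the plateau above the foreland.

5060 m

Excess crust Δ = 62710 m − 30080 m = 32630 m, split between elevation h and root r with h + r = Δ.
Airy balance ρ_c h = (ρ_m − ρ_c) r gives r = h ρ_c/(ρ_m − ρ_c), so h (1 + ρ_c/(ρ_m − ρ_c)) = Δ, i.e. h = Δ (ρ_m − ρ_c)/ρ_m.
h = 32630 m × 520/3350 = 5060 m.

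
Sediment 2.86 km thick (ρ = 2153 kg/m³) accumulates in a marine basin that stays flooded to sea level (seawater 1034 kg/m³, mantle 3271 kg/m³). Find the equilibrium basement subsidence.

Submarine loading: the sediment displaces seawater, and the subsidence is in turn flooded, so s (ρ_m − ρ_w) = t (ρ_sed − ρ_w).
s = 2.86 km × (2153 − 1034) / (3271 − 1034) = 1.43 km.

1.43 km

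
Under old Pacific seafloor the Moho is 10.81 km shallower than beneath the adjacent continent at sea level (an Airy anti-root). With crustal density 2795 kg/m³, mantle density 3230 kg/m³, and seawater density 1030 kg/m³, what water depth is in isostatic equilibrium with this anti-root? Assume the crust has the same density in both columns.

Replacing a thickness d of crust by seawater at the top must be balanced by replacing crust with mantle at the base: d (ρ_c − ρ_w) = a (ρ_m − ρ_c).
d = a (ρ_m − ρ_c)/(ρ_c − ρ_w) = 10.81 km × 435/1765 = 2.66 km.

2.66 km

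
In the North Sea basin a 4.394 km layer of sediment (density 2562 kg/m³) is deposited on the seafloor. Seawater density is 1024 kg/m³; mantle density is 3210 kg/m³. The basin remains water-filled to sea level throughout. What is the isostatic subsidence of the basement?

Submarine loading: the sediment displaces seawater, and the subsidence is in turn flooded, so s (ρ_m − ρ_w) = t (ρ_sed − ρ_w).
s = 4.394 km × (2562 − 1024) / (3210 − 1024) = 3.09 km.

3.09 km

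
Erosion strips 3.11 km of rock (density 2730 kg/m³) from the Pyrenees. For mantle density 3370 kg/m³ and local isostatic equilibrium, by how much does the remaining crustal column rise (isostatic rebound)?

2.52 km

Unloading: uplift u = e ρ_c/ρ_m = 3.11 km × 2730/3370 = 2.52 km.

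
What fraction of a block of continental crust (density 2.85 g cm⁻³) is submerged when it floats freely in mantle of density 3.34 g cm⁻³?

Submerged fraction = ρ_obj/ρ_fluid = 2.85/3.34 = 85.3%.

85.3%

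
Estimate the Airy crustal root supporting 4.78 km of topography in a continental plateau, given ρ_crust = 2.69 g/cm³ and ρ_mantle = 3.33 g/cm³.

20.1 km

Equating mass per unit area of the two columns: the weight of the topography is balanced by the buoyancy of the root, ρ_c h = (ρ_m − ρ_c) r.
r = h · ρ_c / (ρ_m − ρ_c) = 4.78 km × 2.69 / (3.33 − 2.69) = 20.1 km.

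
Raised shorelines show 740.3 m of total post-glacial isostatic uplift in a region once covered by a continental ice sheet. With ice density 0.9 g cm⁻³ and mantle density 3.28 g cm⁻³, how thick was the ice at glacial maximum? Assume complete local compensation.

u = t ρ_ice/ρ_m → t = u ρ_m/ρ_ice = 740.3 m × 3.28/0.9 = 2700 m.

2700 m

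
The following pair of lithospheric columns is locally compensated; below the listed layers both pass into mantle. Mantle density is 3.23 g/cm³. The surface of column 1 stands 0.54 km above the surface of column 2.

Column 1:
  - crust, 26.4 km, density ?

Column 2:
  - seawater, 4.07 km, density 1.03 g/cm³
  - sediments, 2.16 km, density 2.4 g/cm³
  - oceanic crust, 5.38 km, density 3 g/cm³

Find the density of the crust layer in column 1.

2.71 g/cm³

Take the compensation level at the base of the deeper column (depth z_c below the surface of column 1) and equate Σ ρ_i t_i down to z_c; mantle fills any gap and the z_c terms cancel.
Column 1: 26.4×ρ + (z_c − 26.4)×3.23
Column 2: 0.54×0 + 4.07×1.03 + 2.16×2.4 + 5.38×3 + (z_c − 0.54 − 11.61)×3.23
The z_c×3.23 term appears on both sides and cancels. Collect the known terms of each column as K = Σ(ρt)_known − 3.23 × (depth of known layers): K_1 = 0 − 3.23×26.4 = −85.272; K_2 = 25.5161 − 3.23×(0.54 + 11.61) = −13.7284.
Balance: K_1 + 26.4×ρ = K_2, so ρ = (K_2 − K_1)/26.4 = 71.5436/26.4 = 2.71 g/cm³.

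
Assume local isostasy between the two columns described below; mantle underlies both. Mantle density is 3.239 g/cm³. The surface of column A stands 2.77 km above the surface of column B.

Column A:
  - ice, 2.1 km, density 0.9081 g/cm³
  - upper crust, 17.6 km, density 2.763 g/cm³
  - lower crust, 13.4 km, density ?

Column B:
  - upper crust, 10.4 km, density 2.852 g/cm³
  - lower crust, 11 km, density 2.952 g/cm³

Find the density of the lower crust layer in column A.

Take the compensation level at the base of the deeper column (depth z_c below the surface of column A) and equate Σ ρ_i t_i down to z_c; mantle fills any gap and the z_c terms cancel.
Column A: 2.1×0.9081 + 17.6×2.763 + 13.4×ρ + (z_c − 33.1)×3.239
Column B: 2.77×0 + 10.4×2.852 + 11×2.952 + (z_c − 2.77 − 21.4)×3.239
The z_c×3.239 term appears on both sides and cancels. Collect the known terms of each column as K = Σ(ρt)_known − 3.239 × (depth of known layers): K_A = 50.53581 − 3.239×33.1 = −56.67509; K_B = 62.1328 − 3.239×(2.77 + 21.4) = −16.15383.
Balance: K_A + 13.4×ρ = K_B, so ρ = (K_B − K_A)/13.4 = 40.5213/13.4 = 3.02 g/cm³.

3.02 g/cm³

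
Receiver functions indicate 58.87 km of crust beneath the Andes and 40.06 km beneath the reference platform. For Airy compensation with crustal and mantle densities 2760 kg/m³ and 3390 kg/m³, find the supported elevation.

3.5 km

Excess crust Δ = 58.87 km − 40.06 km = 18.81 km, split between elevation h and root r with h + r = Δ.
Airy balance ρ_c h = (ρ_m − ρ_c) r gives r = h ρ_c/(ρ_m − ρ_c), so h (1 + ρ_c/(ρ_m − ρ_c)) = Δ, i.e. h = Δ (ρ_m − ρ_c)/ρ_m.
h = 18.81 km × 630/3390 = 3.5 km.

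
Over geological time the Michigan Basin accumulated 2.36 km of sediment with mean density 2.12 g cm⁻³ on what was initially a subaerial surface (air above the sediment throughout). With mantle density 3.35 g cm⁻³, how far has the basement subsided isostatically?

Subaerial load: s = t ρ_sed / ρ_m = 2.36 km × 2.12/3.35 = 1.49 km.

1.49 km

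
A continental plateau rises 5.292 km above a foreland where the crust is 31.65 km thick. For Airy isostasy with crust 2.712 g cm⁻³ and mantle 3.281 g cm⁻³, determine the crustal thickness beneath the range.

62.2 km

Root depth r = h ρ_c / (ρ_m − ρ_c) = 5.292 km × 2.712 / 0.569 = 25.22 km.
Total thickness = T + h + r = 31.65 km + 5.292 km + 25.22 km = 62.2 km.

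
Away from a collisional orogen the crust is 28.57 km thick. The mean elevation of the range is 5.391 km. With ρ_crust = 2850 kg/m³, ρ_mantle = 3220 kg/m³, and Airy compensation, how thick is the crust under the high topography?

75.5 km

Root depth r = h ρ_c / (ρ_m − ρ_c) = 5.391 km × 2850 / 370 = 41.53 km.
Total thickness = T + h + r = 28.57 km + 5.391 km + 41.53 km = 75.5 km.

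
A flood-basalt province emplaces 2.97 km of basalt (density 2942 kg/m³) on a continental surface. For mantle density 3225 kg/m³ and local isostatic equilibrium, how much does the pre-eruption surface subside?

2.71 km

Subaerial loading: s = t ρ_load / ρ_m.
s = 2.97 km × 2942/3225 = 2.71 km.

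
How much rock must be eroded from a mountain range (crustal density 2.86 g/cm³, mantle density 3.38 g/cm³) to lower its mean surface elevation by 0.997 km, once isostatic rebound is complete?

6.48 km

Net drop Δ = e − u = e − e ρ_c/ρ_m = e (ρ_m − ρ_c)/ρ_m.
e = Δ ρ_m/(ρ_m − ρ_c) = 0.997 km × 3.38/0.52 = 6.48 km.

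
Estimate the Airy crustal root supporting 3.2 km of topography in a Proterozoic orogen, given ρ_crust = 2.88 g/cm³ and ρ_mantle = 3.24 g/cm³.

Balancing pressure at the compensation depth: the weight of the topography is balanced by the buoyancy of the root, ρ_c h = (ρ_m − ρ_c) r.
r = h · ρ_c / (ρ_m − ρ_c) = 3.2 km × 2.88 / (3.24 − 2.88) = 25.6 km.

25.6 km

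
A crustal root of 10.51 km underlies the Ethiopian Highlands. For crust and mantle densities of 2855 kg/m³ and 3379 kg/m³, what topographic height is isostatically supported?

For local isostatic compensation: ρ_c h = (ρ_m − ρ_c) r.
h = r (ρ_m − ρ_c) / ρ_c = 10.51 km × (3379 − 2855) / 2855 = 1.93 km.

1.93 km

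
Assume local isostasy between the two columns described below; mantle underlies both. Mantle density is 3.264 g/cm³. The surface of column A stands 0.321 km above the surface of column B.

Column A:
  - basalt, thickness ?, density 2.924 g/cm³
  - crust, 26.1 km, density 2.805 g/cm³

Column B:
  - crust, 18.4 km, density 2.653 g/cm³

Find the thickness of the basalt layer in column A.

0.912 km

Take the compensation level at the base of the deeper column (depth z_c below the surface of column A) and equate Σ ρ_i t_i down to z_c; mantle fills any gap and the z_c terms cancel.
Column A: x×2.924 + 26.1×2.805 + (z_c − 26.1 − x)×3.264
Column B: 0.321×0 + 18.4×2.653 + (z_c − 0.321 − 18.4)×3.264
The z_c×3.264 term appears on both sides and cancels. Collect the known terms of each column as K = Σ(ρt)_known − 3.264 × (depth of known layers): K_A = 73.2105 − 3.264×26.1 = −11.9799; K_B = 48.8152 − 3.264×(0.321 + 18.4) = −12.290144.
Balance: K_A − x×(3.264 − 2.924) = K_B, so x = (K_A − K_B)/(3.264 − 2.924) = 0.310244/0.34 = 0.912 km.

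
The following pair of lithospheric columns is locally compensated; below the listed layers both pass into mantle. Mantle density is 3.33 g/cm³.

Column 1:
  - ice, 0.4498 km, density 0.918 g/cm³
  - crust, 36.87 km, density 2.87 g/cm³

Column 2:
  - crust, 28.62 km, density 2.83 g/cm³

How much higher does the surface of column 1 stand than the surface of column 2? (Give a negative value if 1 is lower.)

1.12 km

For any compensation level in the mantle, the mantle terms cancel and isostasy reduces to e = (Σt_1 − Σt_2) − (Σ(ρt)_1 − Σ(ρt)_2) / ρ_m.
Σt_1 = 37.3198 km; Σt_2 = 28.62 km; Σ(ρt)_1 = 106.229816; Σ(ρt)_2 = 80.9946 (in km·g/cm³).
e = (37.3198 − 28.62) − (106.229816 − 80.9946) / 3.33 = 1.12 km.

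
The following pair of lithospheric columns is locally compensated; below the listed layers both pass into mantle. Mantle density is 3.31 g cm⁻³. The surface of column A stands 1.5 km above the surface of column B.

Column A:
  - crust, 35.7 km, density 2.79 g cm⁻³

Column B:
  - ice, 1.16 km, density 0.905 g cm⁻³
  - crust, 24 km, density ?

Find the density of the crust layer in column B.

2.86 g cm⁻³

Take the compensation level at the base of the deeper column (depth z_c below the surface of column A) and equate Σ ρ_i t_i down to z_c; mantle fills any gap and the z_c terms cancel.
Column A: 35.7×2.79 + (z_c − 35.7)×3.31
Column B: 1.5×0 + 1.16×0.905 + 24×ρ + (z_c − 1.5 − 25.16)×3.31
The z_c×3.31 term appears on both sides and cancels. Collect the known terms of each column as K = Σ(ρt)_known − 3.31 × (depth of known layers): K_A = 99.603 − 3.31×35.7 = −18.564; K_B = 1.0498 − 3.31×(1.5 + 25.16) = −87.1948.
Balance: K_A = K_B + 24×ρ, so ρ = (K_A − K_B)/24 = 68.6308/24 = 2.86 g cm⁻³.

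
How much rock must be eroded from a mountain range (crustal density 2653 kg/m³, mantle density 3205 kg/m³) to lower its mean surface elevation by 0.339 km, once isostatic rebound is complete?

Net drop Δ = e − u = e − e ρ_c/ρ_m = e (ρ_m − ρ_c)/ρ_m.
e = Δ ρ_m/(ρ_m − ρ_c) = 0.339 km × 3205/552 = 1.97 km.

1.97 km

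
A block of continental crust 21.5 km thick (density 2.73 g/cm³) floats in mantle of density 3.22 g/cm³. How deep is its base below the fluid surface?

18.2 km

Draft d = t ρ_obj/ρ_fluid = 21.5 km × 2.73/3.22 = 18.2 km.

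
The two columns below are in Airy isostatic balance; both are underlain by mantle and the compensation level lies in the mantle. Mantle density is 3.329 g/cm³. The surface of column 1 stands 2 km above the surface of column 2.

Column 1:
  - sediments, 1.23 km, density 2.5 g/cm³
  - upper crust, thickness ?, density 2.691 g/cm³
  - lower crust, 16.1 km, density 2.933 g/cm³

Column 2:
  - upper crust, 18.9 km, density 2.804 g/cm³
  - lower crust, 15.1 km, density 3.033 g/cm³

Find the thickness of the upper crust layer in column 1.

21.4 km

Take the compensation level at the base of the deeper column (depth z_c below the surface of column 1) and equate Σ ρ_i t_i down to z_c; mantle fills any gap and the z_c terms cancel.
Column 1: 1.23×2.5 + x×2.691 + 16.1×2.933 + (z_c − 17.33 − x)×3.329
Column 2: 2×0 + 18.9×2.804 + 15.1×3.033 + (z_c − 2 − 34)×3.329
The z_c×3.329 term appears on both sides and cancels. Collect the known terms of each column as K = Σ(ρt)_known − 3.329 × (depth of known layers): K_1 = 50.2963 − 3.329×17.33 = −7.39527; K_2 = 98.7939 − 3.329×(2 + 34) = −21.0501.
Balance: K_1 − x×(3.329 − 2.691) = K_2, so x = (K_1 − K_2)/(3.329 − 2.691) = 13.6548/0.638 = 21.4 km.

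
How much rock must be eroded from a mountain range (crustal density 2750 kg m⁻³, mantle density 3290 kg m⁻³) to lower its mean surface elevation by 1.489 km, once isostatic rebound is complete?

9.07 km

Net drop Δ = e − u = e − e ρ_c/ρ_m = e (ρ_m − ρ_c)/ρ_m.
e = Δ ρ_m/(ρ_m − ρ_c) = 1.489 km × 3290/540 = 9.07 km.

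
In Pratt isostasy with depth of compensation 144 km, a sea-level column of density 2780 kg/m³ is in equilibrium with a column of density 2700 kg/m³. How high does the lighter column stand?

ρ_ref D = ρ (D + h) → h = D (ρ_ref − ρ)/ρ.
h = 144 km × (2780 − 2700)/2700 = 4.27 km.

4.27 km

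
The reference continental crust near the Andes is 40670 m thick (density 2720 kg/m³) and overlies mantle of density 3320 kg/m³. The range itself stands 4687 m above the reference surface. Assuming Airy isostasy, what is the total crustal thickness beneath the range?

66600 m

Root depth r = h ρ_c / (ρ_m − ρ_c) = 4687 m × 2720 / 600 = 21250 m.
Total thickness = T + h + r = 40670 m + 4687 m + 21250 m = 66600 m.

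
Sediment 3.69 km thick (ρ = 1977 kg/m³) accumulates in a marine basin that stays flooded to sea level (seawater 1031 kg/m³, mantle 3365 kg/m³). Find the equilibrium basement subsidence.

Submarine loading: the sediment displaces seawater, and the subsidence is in turn flooded, so s (ρ_m − ρ_w) = t (ρ_sed − ρ_w).
s = 3.69 km × (1977 − 1031) / (3365 − 1031) = 1.5 km.

1.5 km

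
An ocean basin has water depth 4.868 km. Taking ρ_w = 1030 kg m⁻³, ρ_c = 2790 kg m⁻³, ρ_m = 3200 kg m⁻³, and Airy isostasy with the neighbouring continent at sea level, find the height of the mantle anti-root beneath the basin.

Equating mass per unit area of the two columns: replacing crust with seawater at the top is compensated by replacing crust with mantle at the base: d (ρ_c − ρ_w) = a (ρ_m − ρ_c).
a = d (ρ_c − ρ_w)/(ρ_m − ρ_c) = 4.868 km × 1760/410 = 20.9 km.

20.9 km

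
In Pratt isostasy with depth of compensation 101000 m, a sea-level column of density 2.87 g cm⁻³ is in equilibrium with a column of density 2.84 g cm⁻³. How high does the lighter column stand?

1070 m

ρ_ref D = ρ (D + h) → h = D (ρ_ref − ρ)/ρ.
h = 101000 m × (2.87 − 2.84)/2.84 = 1070 m.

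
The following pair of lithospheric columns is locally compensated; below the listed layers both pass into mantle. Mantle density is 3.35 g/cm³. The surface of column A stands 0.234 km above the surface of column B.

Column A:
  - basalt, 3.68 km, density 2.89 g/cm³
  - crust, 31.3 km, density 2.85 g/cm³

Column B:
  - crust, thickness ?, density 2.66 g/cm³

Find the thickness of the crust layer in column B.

Take the compensation level at the base of the deeper column (depth z_c below the surface of column A) and equate Σ ρ_i t_i down to z_c; mantle fills any gap and the z_c terms cancel.
Column A: 3.68×2.89 + 31.3×2.85 + (z_c − 34.98)×3.35
Column B: 0.234×0 + x×2.66 + (z_c − 0.234 − 0 − x)×3.35
The z_c×3.35 term appears on both sides and cancels. Collect the known terms of each column as K = Σ(ρt)_known − 3.35 × (depth of known layers): K_A = 99.8402 − 3.35×34.98 = −17.3428; K_B = 0 − 3.35×(0.234 + 0) = −0.7839.
Balance: K_A = K_B − x×(3.35 − 2.66), so x = (K_B − K_A)/(3.35 − 2.66) = 16.5589/0.69 = 24 km.

24 km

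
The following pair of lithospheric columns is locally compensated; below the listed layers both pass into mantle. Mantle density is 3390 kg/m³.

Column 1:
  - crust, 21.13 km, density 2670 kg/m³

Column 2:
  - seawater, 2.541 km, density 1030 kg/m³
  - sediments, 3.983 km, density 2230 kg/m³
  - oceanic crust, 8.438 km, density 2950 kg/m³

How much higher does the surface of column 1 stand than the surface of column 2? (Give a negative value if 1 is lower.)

For any compensation level in the mantle, the mantle terms cancel and isostasy reduces to e = (Σt_1 − Σt_2) − (Σ(ρt)_1 − Σ(ρt)_2) / ρ_m.
Σt_1 = 21.13 km; Σt_2 = 14.962 km; Σ(ρt)_1 = 56417.1; Σ(ρt)_2 = 36391.42 (in km·kg/m³).
e = (21.13 − 14.962) − (56417.1 − 36391.42) / 3390 = 0.261 km.

0.261 km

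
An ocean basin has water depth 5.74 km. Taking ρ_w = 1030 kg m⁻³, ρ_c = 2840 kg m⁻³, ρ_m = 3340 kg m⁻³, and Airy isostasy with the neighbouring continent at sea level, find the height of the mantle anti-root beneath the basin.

20.8 km

In Airy isostatic equilibrium: replacing crust with seawater at the top is compensated by replacing crust with mantle at the base: d (ρ_c − ρ_w) = a (ρ_m − ρ_c).
a = d (ρ_c − ρ_w)/(ρ_m − ρ_c) = 5.74 km × 1810/500 = 20.8 km.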